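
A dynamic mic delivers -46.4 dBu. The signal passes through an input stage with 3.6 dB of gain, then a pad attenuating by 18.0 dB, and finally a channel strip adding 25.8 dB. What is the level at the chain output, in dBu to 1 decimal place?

Gain stages sum in dB:
-46.4 + 3.6 − 18.0 + 25.8 = -35.0 dBu.

-35.0 dBu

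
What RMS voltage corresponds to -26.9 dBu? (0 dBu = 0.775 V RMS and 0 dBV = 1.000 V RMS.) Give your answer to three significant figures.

0.0350 V

V = 0.775 V × 10^(-26.9/20).
= 0.775 × 0.04519 = 0.0350 V.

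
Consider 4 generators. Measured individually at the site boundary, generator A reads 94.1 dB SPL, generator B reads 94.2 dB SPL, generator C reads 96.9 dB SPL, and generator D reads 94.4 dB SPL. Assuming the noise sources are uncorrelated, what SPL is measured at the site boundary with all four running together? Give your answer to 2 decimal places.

Add the sources as powers (linear), then convert back to dB:
L_total = 10·log₁₀(10^(94.1/10) + 10^(94.2/10) + 10^(96.9/10) + 10^(94.4/10)) = 10·log₁₀(12853000000) = 101.09 dB SPL.

101.09 dB SPL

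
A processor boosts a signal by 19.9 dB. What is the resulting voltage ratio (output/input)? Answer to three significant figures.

9.89

Voltage ratio = 10^(dB/20).
10^(19.9/20) = 10^(0.9950) = 9.89.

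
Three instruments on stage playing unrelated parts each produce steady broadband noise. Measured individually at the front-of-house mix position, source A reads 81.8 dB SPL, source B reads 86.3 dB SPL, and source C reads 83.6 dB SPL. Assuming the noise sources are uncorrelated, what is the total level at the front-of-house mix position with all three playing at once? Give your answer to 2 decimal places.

89.07 dB SPL

Incoherent sources sum as intensities:
L_total = 10·log₁₀(10^(81.8/10) + 10^(86.3/10) + 10^(83.6/10)) = 10·log₁₀(807000000) = 89.07 dB SPL.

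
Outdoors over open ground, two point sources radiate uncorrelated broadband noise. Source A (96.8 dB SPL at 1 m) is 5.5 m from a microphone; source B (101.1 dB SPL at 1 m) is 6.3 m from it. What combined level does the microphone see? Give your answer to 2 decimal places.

At the listener: L_A = 96.8 − 20·log₁₀(5.5) = 81.993 dB; L_B = 101.1 − 20·log₁₀(6.3) = 85.113 dB.
Combined: 10·log₁₀(10^(81.993/10)+10^(85.113/10)) = 86.84 dB SPL.

86.84 dB SPL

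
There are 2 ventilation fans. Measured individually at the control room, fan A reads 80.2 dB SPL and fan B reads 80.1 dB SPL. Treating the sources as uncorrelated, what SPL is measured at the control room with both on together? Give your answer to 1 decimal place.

Incoherent sources sum as intensities:
L_total = 10·log₁₀(10^(80.2/10) + 10^(80.1/10)) = 10·log₁₀(207000000) = 83.2 dB SPL.

83.2 dB SPL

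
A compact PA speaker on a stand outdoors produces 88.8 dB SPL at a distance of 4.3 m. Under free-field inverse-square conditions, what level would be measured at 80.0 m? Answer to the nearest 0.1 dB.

Inverse-square spreading gives ΔL = −20·log₁₀(d₂/d₁).
ΔL = −20·log₁₀(80.0/4.3) = -25.39 dB, so L₂ = 88.8 + (-25.39) = 63.4 dB SPL.

63.4 dB SPL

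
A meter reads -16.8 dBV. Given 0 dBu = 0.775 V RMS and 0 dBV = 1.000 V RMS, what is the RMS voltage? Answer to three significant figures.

V = 1.000 V × 10^(-16.8/20).
= 1.000 × 0.1445 = 0.145 V.

0.145 V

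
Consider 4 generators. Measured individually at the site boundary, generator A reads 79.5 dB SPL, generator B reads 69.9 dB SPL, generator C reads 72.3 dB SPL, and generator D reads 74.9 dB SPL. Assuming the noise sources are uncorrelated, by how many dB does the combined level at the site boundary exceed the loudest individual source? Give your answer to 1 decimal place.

Uncorrelated sources add in intensity (power), not in dB.
L_total = 10·log₁₀(10^(79.5/10) + 10^(69.9/10) + 10^(72.3/10) + 10^(74.9/10)) = 81.67 dB SPL.
Excess over the loudest (79.5 dB): 81.67 − 79.5 = 2.2 dB.

2.2 dB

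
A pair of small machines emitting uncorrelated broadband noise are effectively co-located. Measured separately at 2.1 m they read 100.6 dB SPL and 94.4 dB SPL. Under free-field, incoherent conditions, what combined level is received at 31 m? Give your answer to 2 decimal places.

Combined at 2.1 m: 10·log₁₀(10^(100.6/10)+10^(94.4/10)) = 101.534 dB SPL.
Then apply −20·log₁₀(31/2.1) = -23.383 dB → 78.15 dB SPL.

78.15 dB SPL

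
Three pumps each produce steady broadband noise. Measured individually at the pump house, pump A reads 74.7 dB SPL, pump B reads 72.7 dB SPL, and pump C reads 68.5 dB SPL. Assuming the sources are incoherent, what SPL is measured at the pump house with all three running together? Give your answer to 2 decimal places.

77.42 dB SPL

Add the sources as powers (linear), then convert back to dB:
L_total = 10·log₁₀(10^(74.7/10) + 10^(72.7/10) + 10^(68.5/10)) = 10·log₁₀(55210000) = 77.42 dB SPL.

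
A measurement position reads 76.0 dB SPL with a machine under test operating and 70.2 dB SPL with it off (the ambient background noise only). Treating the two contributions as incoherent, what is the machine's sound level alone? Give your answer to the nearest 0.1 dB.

74.7 dB SPL

Subtract intensities: L_src = 10·log₁₀(10^(L_total/10) − 10^(L_bg/10)).
L_src = 10·log₁₀(10^(76.0/10) − 10^(70.2/10)) = 10·log₁₀(29340000) = 74.7 dB SPL.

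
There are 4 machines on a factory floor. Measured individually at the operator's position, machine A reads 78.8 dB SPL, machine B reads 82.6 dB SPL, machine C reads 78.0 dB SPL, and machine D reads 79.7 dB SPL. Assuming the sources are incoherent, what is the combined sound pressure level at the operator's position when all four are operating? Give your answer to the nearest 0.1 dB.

Add the sources as powers (linear), then convert back to dB:
L_total = 10·log₁₀(10^(78.8/10) + 10^(82.6/10) + 10^(78.0/10) + 10^(79.7/10)) = 10·log₁₀(414200000) = 86.2 dB SPL.

86.2 dB SPL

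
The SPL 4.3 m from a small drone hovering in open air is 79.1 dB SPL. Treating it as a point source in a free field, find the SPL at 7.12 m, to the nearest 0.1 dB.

For a point source in a free field, ΔL = −20·log₁₀(d₂/d₁).
ΔL = −20·log₁₀(7.12/4.3) = -4.38 dB, so L₂ = 79.1 + (-4.38) = 74.7 dB SPL.

74.7 dB SPL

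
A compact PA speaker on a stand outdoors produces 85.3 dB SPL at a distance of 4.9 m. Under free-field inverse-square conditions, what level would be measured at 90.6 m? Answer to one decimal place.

60.0 dB SPL

Free-field point source: level drops by 20·log₁₀ of the distance ratio.
ΔL = −20·log₁₀(90.6/4.9) = -25.34 dB, so L₂ = 85.3 + (-25.34) = 60.0 dB SPL.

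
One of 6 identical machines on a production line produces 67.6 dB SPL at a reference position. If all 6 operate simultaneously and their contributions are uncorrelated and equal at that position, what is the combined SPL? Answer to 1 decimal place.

75.4 dB SPL

6 equal incoherent sources raise the level by 10·log₁₀(6) = 7.78 dB.
L_total = 67.6 + 7.78 = 75.4 dB SPL.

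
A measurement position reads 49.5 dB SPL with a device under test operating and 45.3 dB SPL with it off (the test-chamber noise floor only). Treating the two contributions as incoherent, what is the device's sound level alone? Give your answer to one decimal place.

Background correction is a power subtraction:
L_src = 10·log₁₀(10^(49.5/10) − 10^(45.3/10)) = 10·log₁₀(55240) = 47.4 dB SPL.

47.4 dB SPL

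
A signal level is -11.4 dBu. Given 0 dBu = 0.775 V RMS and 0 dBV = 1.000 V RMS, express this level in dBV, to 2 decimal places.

The offset between the scales is 20·log₁₀(0.775/1.000) = −2.214 dB.
So dBV = -11.4 − 2.214 = -13.61 dBV.

-13.61 dBV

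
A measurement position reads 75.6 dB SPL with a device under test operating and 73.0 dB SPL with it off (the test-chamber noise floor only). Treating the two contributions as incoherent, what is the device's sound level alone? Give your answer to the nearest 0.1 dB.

72.1 dB SPL

Remove the background by subtracting linear intensities:
L_src = 10·log₁₀(10^(75.6/10) − 10^(73.0/10)) = 10·log₁₀(16360000) = 72.1 dB SPL.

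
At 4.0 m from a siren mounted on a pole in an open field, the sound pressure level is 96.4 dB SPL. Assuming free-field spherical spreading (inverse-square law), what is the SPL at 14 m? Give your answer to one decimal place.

Inverse-square spreading gives ΔL = −20·log₁₀(d₂/d₁).
ΔL = −20·log₁₀(14/4.0) = -10.88 dB, so L₂ = 96.4 + (-10.88) = 85.5 dB SPL.

85.5 dB SPL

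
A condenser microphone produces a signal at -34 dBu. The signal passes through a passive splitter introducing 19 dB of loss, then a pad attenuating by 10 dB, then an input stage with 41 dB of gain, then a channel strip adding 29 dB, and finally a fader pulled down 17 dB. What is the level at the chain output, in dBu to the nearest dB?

Cascaded gains and losses add directly in dB.
-34 − 19 − 10 + 41 + 29 − 17 = -10 dBu.

-10 dBu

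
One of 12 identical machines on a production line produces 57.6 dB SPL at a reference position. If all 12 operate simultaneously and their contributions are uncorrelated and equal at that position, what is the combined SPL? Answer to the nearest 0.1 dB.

68.4 dB SPL

12 equal incoherent sources raise the level by 10·log₁₀(12) = 10.79 dB.
L_total = 57.6 + 10.79 = 68.4 dB SPL.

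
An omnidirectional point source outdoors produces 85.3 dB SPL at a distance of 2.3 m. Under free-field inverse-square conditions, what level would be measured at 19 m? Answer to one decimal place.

Inverse-square spreading gives ΔL = −20·log₁₀(d₂/d₁).
ΔL = −20·log₁₀(19/2.3) = -18.34 dB, so L₂ = 85.3 + (-18.34) = 67.0 dB SPL.

67.0 dB SPL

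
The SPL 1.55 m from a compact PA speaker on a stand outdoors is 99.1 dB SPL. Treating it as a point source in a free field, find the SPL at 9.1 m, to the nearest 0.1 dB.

83.7 dB SPL

For a point source in a free field, ΔL = −20·log₁₀(d₂/d₁).
ΔL = −20·log₁₀(9.1/1.55) = -15.37 dB, so L₂ = 99.1 + (-15.37) = 83.7 dB SPL.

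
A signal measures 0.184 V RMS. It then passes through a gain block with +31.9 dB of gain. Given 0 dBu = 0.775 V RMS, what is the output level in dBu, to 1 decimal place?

Input level: 20·log₁₀(0.184/0.775) = -12.49 dBu.
Output: -12.49 + 31.9 = +19.4 dBu.

+19.4 dBu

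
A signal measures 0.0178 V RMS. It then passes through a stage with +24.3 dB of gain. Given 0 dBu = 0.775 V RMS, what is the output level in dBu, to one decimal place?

-8.5 dBu

Input level: 20·log₁₀(0.0178/0.775) = -32.78 dBu.
Output: -32.78 + 24.3 = -8.5 dBu.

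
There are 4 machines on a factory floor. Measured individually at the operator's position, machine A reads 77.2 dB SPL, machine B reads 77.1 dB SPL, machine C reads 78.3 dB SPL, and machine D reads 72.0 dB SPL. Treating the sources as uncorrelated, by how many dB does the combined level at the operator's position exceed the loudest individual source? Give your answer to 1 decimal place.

Add the sources as powers (linear), then convert back to dB:
L_total = 10·log₁₀(10^(77.2/10) + 10^(77.1/10) + 10^(78.3/10) + 10^(72.0/10)) = 82.72 dB SPL.
Excess over the loudest (78.3 dB): 82.72 − 78.3 = 4.4 dB.

4.4 dB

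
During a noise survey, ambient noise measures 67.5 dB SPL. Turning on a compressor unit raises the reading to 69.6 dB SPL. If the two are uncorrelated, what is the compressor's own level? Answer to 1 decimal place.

Remove the background by subtracting linear intensities:
L_src = 10·log₁₀(10^(69.6/10) − 10^(67.5/10)) = 10·log₁₀(3497000) = 65.4 dB SPL.

65.4 dB SPL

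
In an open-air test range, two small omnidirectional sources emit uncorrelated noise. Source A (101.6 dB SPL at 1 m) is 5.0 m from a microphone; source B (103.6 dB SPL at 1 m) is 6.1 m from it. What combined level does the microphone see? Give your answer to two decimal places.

90.77 dB SPL

At the listener: L_A = 101.6 − 20·log₁₀(5.0) = 87.621 dB; L_B = 103.6 − 20·log₁₀(6.1) = 87.893 dB.
Combined: 10·log₁₀(10^(87.621/10)+10^(87.893/10)) = 90.77 dB SPL.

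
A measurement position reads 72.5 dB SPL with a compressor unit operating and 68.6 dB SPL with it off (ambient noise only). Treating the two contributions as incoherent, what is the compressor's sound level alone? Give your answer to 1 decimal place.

Background correction is a power subtraction:
L_src = 10·log₁₀(10^(72.5/10) − 10^(68.6/10)) = 10·log₁₀(10540000) = 70.2 dB SPL.

70.2 dB SPL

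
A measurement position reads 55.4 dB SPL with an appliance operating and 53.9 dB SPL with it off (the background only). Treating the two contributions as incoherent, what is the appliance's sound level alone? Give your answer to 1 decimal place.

50.1 dB SPL

Remove the background by subtracting linear intensities:
L_src = 10·log₁₀(10^(55.4/10) − 10^(53.9/10)) = 10·log₁₀(101300) = 50.1 dB SPL.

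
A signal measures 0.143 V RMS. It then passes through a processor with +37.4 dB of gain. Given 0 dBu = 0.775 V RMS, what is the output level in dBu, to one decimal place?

+22.7 dBu

Input level: 20·log₁₀(0.143/0.775) = -14.68 dBu.
Output: -14.68 + 37.4 = +22.7 dBu.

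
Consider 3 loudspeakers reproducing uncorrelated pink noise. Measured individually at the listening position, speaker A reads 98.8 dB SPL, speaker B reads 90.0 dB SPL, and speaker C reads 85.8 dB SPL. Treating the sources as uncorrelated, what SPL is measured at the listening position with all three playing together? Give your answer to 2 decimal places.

99.53 dB SPL

Incoherent sources sum as intensities:
L_total = 10·log₁₀(10^(98.8/10) + 10^(90.0/10) + 10^(85.8/10)) = 10·log₁₀(8966000000) = 99.53 dB SPL.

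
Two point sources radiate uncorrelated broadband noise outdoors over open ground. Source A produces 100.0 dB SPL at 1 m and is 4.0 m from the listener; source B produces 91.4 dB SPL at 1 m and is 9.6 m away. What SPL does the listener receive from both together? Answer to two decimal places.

88.06 dB SPL

At the listener: L_A = 100.0 − 20·log₁₀(4.0) = 87.959 dB; L_B = 91.4 − 20·log₁₀(9.6) = 71.755 dB.
Combined: 10·log₁₀(10^(87.959/10)+10^(71.755/10)) = 88.06 dB SPL.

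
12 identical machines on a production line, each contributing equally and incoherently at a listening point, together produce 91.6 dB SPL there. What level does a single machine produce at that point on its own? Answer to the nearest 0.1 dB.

80.8 dB SPL

12 equal incoherent sources add 10·log₁₀(12) = 10.79 dB over one source.
L_one = 91.6 − 10.79 = 80.8 dB SPL.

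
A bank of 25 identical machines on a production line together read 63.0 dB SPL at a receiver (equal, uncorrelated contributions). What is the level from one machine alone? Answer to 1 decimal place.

25 equal incoherent sources add 10·log₁₀(25) = 13.98 dB over one source.
L_one = 63.0 − 13.98 = 49.0 dB SPL.

49.0 dB SPL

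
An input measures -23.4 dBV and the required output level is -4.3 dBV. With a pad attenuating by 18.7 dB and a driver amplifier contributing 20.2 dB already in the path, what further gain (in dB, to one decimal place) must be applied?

The required make-up gain is the shortfall in the dB sum.
G = -4.3 − (-23.4) + 18.7 − 20.2 = 17.6 dB.

17.6 dB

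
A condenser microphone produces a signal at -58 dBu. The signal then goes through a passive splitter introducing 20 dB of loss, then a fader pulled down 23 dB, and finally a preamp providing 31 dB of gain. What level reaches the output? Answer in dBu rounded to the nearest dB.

Gain stages sum in dB:
-58 − 20 − 23 + 31 = -70 dBu.

-70 dBu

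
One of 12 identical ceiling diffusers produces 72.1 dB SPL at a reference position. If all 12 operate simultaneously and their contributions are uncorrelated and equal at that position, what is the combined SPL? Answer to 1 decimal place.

82.9 dB SPL

12 equal incoherent sources raise the level by 10·log₁₀(12) = 10.79 dB.
L_total = 72.1 + 10.79 = 82.9 dB SPL.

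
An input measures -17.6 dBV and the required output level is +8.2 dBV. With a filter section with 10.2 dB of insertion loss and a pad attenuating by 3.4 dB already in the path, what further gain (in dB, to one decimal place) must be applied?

The required make-up gain is the shortfall in the dB sum.
G = +8.2 − (-17.6) + 10.2 + 3.4 = 39.4 dB.

39.4 dB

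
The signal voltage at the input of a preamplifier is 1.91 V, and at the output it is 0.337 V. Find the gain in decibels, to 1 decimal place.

-15.1 dB

For a voltage ratio, dB = 20·log₁₀(V₂/V₁).
20·log₁₀(0.337/1.91) = 20·log₁₀(0.1764) = -15.1 dB.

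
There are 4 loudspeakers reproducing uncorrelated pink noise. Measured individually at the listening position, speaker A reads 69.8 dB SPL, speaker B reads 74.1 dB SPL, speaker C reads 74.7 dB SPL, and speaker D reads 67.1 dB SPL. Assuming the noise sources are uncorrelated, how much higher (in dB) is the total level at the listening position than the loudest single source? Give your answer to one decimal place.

3.7 dB

Incoherent sources sum as intensities:
L_total = 10·log₁₀(10^(69.8/10) + 10^(74.1/10) + 10^(74.7/10) + 10^(67.1/10)) = 78.44 dB SPL.
Excess over the loudest (74.7 dB): 78.44 − 74.7 = 3.7 dB.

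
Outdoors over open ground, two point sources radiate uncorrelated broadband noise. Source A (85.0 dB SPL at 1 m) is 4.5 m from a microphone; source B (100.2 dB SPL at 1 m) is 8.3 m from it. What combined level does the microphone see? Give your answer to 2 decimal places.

82.24 dB SPL

At the listener: L_A = 85.0 − 20·log₁₀(4.5) = 71.936 dB; L_B = 100.2 − 20·log₁₀(8.3) = 81.818 dB.
Combined: 10·log₁₀(10^(71.936/10)+10^(81.818/10)) = 82.24 dB SPL.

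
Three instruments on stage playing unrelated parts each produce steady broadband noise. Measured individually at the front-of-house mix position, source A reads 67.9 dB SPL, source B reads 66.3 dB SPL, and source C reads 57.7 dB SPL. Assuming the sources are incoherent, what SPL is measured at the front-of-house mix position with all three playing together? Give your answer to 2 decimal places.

70.42 dB SPL

Add the sources as powers (linear), then convert back to dB:
L_total = 10·log₁₀(10^(67.9/10) + 10^(66.3/10) + 10^(57.7/10)) = 10·log₁₀(11020000) = 70.42 dB SPL.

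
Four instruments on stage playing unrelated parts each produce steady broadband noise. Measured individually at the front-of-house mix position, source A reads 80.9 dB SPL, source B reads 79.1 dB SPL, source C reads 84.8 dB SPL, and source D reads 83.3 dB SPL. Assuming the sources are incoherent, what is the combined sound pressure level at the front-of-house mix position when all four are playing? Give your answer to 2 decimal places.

Add the sources as powers (linear), then convert back to dB:
L_total = 10·log₁₀(10^(80.9/10) + 10^(79.1/10) + 10^(84.8/10) + 10^(83.3/10)) = 10·log₁₀(720100000) = 88.57 dB SPL.

88.57 dB SPL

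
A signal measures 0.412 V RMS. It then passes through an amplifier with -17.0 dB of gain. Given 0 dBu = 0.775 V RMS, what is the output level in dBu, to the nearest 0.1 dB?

-22.5 dBu

Input level: 20·log₁₀(0.412/0.775) = -5.49 dBu.
Output: -5.49 − 17.0 = -22.5 dBu.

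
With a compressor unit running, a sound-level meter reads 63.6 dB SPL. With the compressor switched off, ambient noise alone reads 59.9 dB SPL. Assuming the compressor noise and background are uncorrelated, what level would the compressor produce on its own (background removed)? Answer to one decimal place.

Remove the background by subtracting linear intensities:
L_src = 10·log₁₀(10^(63.6/10) − 10^(59.9/10)) = 10·log₁₀(1314000) = 61.2 dB SPL.

61.2 dB SPL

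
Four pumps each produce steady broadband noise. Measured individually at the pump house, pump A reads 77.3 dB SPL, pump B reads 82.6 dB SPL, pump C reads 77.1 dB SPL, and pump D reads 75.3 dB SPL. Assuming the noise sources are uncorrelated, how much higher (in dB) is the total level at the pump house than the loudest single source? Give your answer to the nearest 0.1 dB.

2.5 dB

Add the sources as powers (linear), then convert back to dB:
L_total = 10·log₁₀(10^(77.3/10) + 10^(82.6/10) + 10^(77.1/10) + 10^(75.3/10)) = 85.06 dB SPL.
Excess over the loudest (82.6 dB): 85.06 − 82.6 = 2.5 dB.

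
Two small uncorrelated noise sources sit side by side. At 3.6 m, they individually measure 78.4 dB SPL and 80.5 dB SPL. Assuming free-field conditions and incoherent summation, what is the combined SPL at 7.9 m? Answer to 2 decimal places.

75.76 dB SPL

Combined at 3.6 m: 10·log₁₀(10^(78.4/10)+10^(80.5/10)) = 82.586 dB SPL.
Then apply −20·log₁₀(7.9/3.6) = -6.826 dB → 75.76 dB SPL.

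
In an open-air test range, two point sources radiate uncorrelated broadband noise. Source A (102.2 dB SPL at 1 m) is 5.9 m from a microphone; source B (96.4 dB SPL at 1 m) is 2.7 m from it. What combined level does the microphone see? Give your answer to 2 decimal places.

90.32 dB SPL

At the listener: L_A = 102.2 − 20·log₁₀(5.9) = 86.783 dB; L_B = 96.4 − 20·log₁₀(2.7) = 87.773 dB.
Combined: 10·log₁₀(10^(86.783/10)+10^(87.773/10)) = 90.32 dB SPL.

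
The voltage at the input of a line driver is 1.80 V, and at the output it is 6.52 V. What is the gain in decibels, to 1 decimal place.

For a voltage ratio, dB = 20·log₁₀(V₂/V₁).
20·log₁₀(6.52/1.80) = 20·log₁₀(3.622) = 11.2 dB.

11.2 dB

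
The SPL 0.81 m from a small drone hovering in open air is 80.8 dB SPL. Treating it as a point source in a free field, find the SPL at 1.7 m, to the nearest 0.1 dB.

74.4 dB SPL

Free-field point source: level drops by 20·log₁₀ of the distance ratio.
ΔL = −20·log₁₀(1.7/0.81) = -6.44 dB, so L₂ = 80.8 + (-6.44) = 74.4 dB SPL.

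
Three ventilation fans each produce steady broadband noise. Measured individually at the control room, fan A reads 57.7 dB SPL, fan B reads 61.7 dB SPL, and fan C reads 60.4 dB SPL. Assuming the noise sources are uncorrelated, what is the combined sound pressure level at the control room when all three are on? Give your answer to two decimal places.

65.00 dB SPL

Incoherent sources sum as intensities:
L_total = 10·log₁₀(10^(57.7/10) + 10^(61.7/10) + 10^(60.4/10)) = 10·log₁₀(3164000) = 65.00 dB SPL.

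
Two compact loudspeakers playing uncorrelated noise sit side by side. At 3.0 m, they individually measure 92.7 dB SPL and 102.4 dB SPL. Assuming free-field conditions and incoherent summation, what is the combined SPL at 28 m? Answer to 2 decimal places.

Combined at 3.0 m: 10·log₁₀(10^(92.7/10)+10^(102.4/10)) = 102.842 dB SPL.
Then apply −20·log₁₀(28/3.0) = -19.401 dB → 83.44 dB SPL.

83.44 dB SPL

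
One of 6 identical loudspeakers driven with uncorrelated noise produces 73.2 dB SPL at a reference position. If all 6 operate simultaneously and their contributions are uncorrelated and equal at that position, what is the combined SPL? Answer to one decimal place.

6 equal incoherent sources raise the level by 10·log₁₀(6) = 7.78 dB.
L_total = 73.2 + 7.78 = 81.0 dB SPL.

81.0 dB SPL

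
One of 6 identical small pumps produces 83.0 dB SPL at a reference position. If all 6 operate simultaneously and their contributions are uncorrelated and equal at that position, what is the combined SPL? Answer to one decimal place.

90.8 dB SPL

6 equal incoherent sources raise the level by 10·log₁₀(6) = 7.78 dB.
L_total = 83.0 + 7.78 = 90.8 dB SPL.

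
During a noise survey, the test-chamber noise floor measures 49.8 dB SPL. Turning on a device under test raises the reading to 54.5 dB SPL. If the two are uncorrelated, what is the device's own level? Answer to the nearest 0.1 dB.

Remove the background by subtracting linear intensities:
L_src = 10·log₁₀(10^(54.5/10) − 10^(49.8/10)) = 10·log₁₀(186300) = 52.7 dB SPL.

52.7 dB SPL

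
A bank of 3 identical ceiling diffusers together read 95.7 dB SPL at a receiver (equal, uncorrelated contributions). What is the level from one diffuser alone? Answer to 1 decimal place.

90.9 dB SPL

3 equal incoherent sources add 10·log₁₀(3) = 4.77 dB over one source.
L_one = 95.7 − 4.77 = 90.9 dB SPL.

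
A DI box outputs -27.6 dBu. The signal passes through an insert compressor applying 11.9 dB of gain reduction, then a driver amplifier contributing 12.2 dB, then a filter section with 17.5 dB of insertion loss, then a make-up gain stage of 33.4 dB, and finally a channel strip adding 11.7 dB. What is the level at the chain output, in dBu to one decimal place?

Gain stages sum in dB:
-27.6 − 11.9 + 12.2 − 17.5 + 33.4 + 11.7 = +0.3 dBu.

+0.3 dBu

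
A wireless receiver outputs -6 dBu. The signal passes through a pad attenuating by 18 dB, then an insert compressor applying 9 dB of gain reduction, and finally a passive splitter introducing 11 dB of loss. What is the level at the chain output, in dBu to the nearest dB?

Gain stages sum in dB:
-6 − 18 − 9 − 11 = -44 dBu.

-44 dBu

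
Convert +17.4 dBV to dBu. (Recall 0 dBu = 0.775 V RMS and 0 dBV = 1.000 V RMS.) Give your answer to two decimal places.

The offset between the scales is 20·log₁₀(0.775/1.000) = −2.214 dB.
So dBu = +17.4 + 2.214 = +19.61 dBu.

+19.61 dBu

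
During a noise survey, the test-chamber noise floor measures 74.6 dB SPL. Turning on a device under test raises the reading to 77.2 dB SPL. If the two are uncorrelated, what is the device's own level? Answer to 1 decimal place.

Subtract intensities: L_src = 10·log₁₀(10^(L_total/10) − 10^(L_bg/10)).
L_src = 10·log₁₀(10^(77.2/10) − 10^(74.6/10)) = 10·log₁₀(23640000) = 73.7 dB SPL.

73.7 dB SPL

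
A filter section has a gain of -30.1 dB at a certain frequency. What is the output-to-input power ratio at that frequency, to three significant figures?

Power ratio = 10^(dB/10).
10^(-30.1/10) = 10^(-3.010) = 0.000977.

0.000977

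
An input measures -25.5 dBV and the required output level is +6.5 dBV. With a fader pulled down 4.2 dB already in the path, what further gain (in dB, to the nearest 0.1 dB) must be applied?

36.2 dB

The required make-up gain is the shortfall in the dB sum.
G = +6.5 − (-25.5) + 4.2 = 36.2 dB.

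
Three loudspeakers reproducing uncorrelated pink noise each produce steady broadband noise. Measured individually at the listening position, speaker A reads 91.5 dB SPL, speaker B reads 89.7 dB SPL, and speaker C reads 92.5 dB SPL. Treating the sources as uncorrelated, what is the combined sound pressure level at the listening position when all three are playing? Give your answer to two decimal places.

96.15 dB SPL

Uncorrelated sources add in intensity (power), not in dB.
L_total = 10·log₁₀(10^(91.5/10) + 10^(89.7/10) + 10^(92.5/10)) = 10·log₁₀(4124000000) = 96.15 dB SPL.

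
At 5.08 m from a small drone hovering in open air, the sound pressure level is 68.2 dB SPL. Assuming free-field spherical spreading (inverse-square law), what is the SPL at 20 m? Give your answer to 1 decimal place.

56.3 dB SPL

Free-field point source: level drops by 20·log₁₀ of the distance ratio.
ΔL = −20·log₁₀(20/5.08) = -11.90 dB, so L₂ = 68.2 + (-11.90) = 56.3 dB SPL.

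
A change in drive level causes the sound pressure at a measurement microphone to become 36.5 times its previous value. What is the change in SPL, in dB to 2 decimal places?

SPL change from a pressure ratio uses the 20·log₁₀ form:
20·log₁₀(36.5) = 31.25 dB.

31.25 dB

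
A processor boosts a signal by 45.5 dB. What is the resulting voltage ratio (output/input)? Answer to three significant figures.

188

Voltage ratio = 10^(dB/20).
10^(45.5/20) = 10^(2.275) = 188.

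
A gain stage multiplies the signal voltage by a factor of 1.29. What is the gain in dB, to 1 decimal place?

For a voltage ratio, dB = 20·log₁₀(V₂/V₁).
20·log₁₀(1.29) = 2.2 dB.

2.2 dB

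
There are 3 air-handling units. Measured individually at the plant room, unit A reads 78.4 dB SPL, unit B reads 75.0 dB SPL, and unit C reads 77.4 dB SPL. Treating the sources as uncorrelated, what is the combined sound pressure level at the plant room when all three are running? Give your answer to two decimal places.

Incoherent sources sum as intensities:
L_total = 10·log₁₀(10^(78.4/10) + 10^(75.0/10) + 10^(77.4/10)) = 10·log₁₀(155800000) = 81.92 dB SPL.

81.92 dB SPL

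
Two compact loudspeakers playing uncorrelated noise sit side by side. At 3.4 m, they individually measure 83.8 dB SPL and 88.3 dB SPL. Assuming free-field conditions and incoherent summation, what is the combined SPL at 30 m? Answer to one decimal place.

70.7 dB SPL

Combined at 3.4 m: 10·log₁₀(10^(83.8/10)+10^(88.3/10)) = 89.62 dB SPL.
Then apply −20·log₁₀(30/3.4) = -18.91 dB → 70.7 dB SPL.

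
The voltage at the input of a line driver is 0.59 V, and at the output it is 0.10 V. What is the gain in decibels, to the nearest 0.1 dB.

Voltage is an amplitude quantity, so gain = 20·log₁₀(V_out/V_in).
20·log₁₀(0.10/0.59) = 20·log₁₀(0.1695) = -15.4 dB.

-15.4 dB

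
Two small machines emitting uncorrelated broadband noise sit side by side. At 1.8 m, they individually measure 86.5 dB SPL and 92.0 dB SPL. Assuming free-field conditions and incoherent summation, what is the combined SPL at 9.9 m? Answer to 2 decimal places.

78.27 dB SPL

Combined at 1.8 m: 10·log₁₀(10^(86.5/10)+10^(92.0/10)) = 93.078 dB SPL.
Then apply −20·log₁₀(9.9/1.8) = -14.807 dB → 78.27 dB SPL.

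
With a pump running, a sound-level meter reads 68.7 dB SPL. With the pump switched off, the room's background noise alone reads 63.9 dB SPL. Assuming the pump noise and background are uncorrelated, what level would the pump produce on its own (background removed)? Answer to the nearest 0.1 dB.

67.0 dB SPL

Remove the background by subtracting linear intensities:
L_src = 10·log₁₀(10^(68.7/10) − 10^(63.9/10)) = 10·log₁₀(4958000) = 67.0 dB SPL.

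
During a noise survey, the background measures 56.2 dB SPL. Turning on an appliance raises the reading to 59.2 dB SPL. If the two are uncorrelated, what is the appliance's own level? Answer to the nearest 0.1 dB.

Subtract intensities: L_src = 10·log₁₀(10^(L_total/10) − 10^(L_bg/10)).
L_src = 10·log₁₀(10^(59.2/10) − 10^(56.2/10)) = 10·log₁₀(414900) = 56.2 dB SPL.

56.2 dB SPL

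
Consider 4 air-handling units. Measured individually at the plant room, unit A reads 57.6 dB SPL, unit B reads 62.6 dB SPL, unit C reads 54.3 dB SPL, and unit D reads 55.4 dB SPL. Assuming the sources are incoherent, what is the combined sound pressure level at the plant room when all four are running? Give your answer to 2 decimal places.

64.79 dB SPL

Incoherent sources sum as intensities:
L_total = 10·log₁₀(10^(57.6/10) + 10^(62.6/10) + 10^(54.3/10) + 10^(55.4/10)) = 10·log₁₀(3011000) = 64.79 dB SPL.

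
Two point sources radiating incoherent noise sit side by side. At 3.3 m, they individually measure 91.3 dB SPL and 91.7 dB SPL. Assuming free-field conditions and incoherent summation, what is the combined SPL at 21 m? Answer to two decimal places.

Combined at 3.3 m: 10·log₁₀(10^(91.3/10)+10^(91.7/10)) = 94.515 dB SPL.
Then apply −20·log₁₀(21/3.3) = -16.074 dB → 78.44 dB SPL.

78.44 dB SPL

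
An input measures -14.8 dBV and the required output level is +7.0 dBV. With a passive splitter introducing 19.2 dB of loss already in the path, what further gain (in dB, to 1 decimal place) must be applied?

The required make-up gain is the shortfall in the dB sum.
G = +7.0 − (-14.8) + 19.2 = 41.0 dB.

41.0 dB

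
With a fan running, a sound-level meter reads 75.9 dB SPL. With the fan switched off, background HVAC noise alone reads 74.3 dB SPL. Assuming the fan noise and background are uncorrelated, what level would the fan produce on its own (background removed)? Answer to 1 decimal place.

70.8 dB SPL

Remove the background by subtracting linear intensities:
L_src = 10·log₁₀(10^(75.9/10) − 10^(74.3/10)) = 10·log₁₀(11990000) = 70.8 dB SPL.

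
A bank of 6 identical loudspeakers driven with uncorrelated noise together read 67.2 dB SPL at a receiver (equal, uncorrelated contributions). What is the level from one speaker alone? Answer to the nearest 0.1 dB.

6 equal incoherent sources add 10·log₁₀(6) = 7.78 dB over one source.
L_one = 67.2 − 7.78 = 59.4 dB SPL.

59.4 dB SPL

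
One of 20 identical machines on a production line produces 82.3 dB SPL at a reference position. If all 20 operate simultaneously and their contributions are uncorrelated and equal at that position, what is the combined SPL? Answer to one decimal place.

20 equal incoherent sources raise the level by 10·log₁₀(20) = 13.01 dB.
L_total = 82.3 + 13.01 = 95.3 dB SPL.

95.3 dB SPL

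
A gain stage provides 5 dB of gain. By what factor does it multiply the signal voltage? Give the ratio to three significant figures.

Voltage ratio = 10^(dB/20).
10^(5/20) = 10^(0.2500) = 1.78.

1.78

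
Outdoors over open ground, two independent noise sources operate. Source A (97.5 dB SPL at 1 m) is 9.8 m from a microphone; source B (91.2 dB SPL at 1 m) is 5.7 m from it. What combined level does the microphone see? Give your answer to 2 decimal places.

At the listener: L_A = 97.5 − 20·log₁₀(9.8) = 77.675 dB; L_B = 91.2 − 20·log₁₀(5.7) = 76.083 dB.
Combined: 10·log₁₀(10^(77.675/10)+10^(76.083/10)) = 79.96 dB SPL.

79.96 dB SPL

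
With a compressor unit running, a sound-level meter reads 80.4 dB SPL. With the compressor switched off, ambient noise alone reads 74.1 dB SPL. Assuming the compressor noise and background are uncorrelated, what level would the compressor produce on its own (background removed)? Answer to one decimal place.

Background correction is a power subtraction:
L_src = 10·log₁₀(10^(80.4/10) − 10^(74.1/10)) = 10·log₁₀(83940000) = 79.2 dB SPL.

79.2 dB SPL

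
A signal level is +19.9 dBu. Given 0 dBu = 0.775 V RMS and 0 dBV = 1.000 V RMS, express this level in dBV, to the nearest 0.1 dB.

+17.7 dBV

The offset between the scales is 20·log₁₀(0.775/1.000) = −2.214 dB.
So dBV = +19.9 − 2.214 = +17.7 dBV.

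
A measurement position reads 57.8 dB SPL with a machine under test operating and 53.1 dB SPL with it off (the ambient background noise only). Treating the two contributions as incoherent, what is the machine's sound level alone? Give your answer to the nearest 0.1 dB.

56.0 dB SPL

Subtract intensities: L_src = 10·log₁₀(10^(L_total/10) − 10^(L_bg/10)).
L_src = 10·log₁₀(10^(57.8/10) − 10^(53.1/10)) = 10·log₁₀(398400) = 56.0 dB SPL.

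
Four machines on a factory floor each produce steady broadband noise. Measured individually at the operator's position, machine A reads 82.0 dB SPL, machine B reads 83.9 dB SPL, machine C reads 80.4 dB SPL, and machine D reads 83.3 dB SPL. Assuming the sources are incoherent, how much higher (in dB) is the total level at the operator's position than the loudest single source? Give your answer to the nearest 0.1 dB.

Add the sources as powers (linear), then convert back to dB:
L_total = 10·log₁₀(10^(82.0/10) + 10^(83.9/10) + 10^(80.4/10) + 10^(83.3/10)) = 88.62 dB SPL.
Excess over the loudest (83.9 dB): 88.62 − 83.9 = 4.7 dB.

4.7 dB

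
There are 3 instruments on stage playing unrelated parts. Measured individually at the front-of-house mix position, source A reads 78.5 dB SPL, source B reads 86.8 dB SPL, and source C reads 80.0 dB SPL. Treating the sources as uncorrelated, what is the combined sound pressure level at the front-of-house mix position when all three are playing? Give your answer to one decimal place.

88.1 dB SPL

Add the sources as powers (linear), then convert back to dB:
L_total = 10·log₁₀(10^(78.5/10) + 10^(86.8/10) + 10^(80.0/10)) = 10·log₁₀(649400000) = 88.1 dB SPL.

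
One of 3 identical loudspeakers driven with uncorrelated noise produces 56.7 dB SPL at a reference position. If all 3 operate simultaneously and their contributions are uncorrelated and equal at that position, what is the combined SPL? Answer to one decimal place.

61.5 dB SPL

3 equal incoherent sources raise the level by 10·log₁₀(3) = 4.77 dB.
L_total = 56.7 + 4.77 = 61.5 dB SPL.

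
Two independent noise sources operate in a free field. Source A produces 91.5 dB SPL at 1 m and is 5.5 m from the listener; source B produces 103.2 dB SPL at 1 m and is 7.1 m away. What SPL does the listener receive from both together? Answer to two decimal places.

At the listener: L_A = 91.5 − 20·log₁₀(5.5) = 76.693 dB; L_B = 103.2 − 20·log₁₀(7.1) = 86.175 dB.
Combined: 10·log₁₀(10^(76.693/10)+10^(86.175/10)) = 86.64 dB SPL.

86.64 dB SPL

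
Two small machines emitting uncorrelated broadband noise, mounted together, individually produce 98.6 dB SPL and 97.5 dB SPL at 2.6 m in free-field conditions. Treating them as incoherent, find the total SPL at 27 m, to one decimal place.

80.8 dB SPL

Combined at 2.6 m: 10·log₁₀(10^(98.6/10)+10^(97.5/10)) = 101.10 dB SPL.
Then apply −20·log₁₀(27/2.6) = -20.33 dB → 80.8 dB SPL.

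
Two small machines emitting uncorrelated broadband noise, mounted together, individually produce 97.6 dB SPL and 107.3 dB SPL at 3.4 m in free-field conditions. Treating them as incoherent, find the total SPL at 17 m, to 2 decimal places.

93.76 dB SPL

Combined at 3.4 m: 10·log₁₀(10^(97.6/10)+10^(107.3/10)) = 107.742 dB SPL.
Then apply −20·log₁₀(17/3.4) = -13.979 dB → 93.76 dB SPL.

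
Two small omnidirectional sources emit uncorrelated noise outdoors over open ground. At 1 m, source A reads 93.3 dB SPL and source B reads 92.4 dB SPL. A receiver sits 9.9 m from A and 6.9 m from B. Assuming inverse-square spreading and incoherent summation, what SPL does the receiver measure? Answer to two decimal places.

At the listener: L_A = 93.3 − 20·log₁₀(9.9) = 73.387 dB; L_B = 92.4 − 20·log₁₀(6.9) = 75.623 dB.
Combined: 10·log₁₀(10^(73.387/10)+10^(75.623/10)) = 77.66 dB SPL.

77.66 dB SPL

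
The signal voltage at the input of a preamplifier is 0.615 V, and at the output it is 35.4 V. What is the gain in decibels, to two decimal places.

35.20 dB

For a voltage ratio, dB = 20·log₁₀(V₂/V₁).
20·log₁₀(35.4/0.615) = 20·log₁₀(57.56) = 35.20 dB.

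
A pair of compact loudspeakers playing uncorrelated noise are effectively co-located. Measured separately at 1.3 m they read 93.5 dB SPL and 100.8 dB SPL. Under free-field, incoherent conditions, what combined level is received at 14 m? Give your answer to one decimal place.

80.9 dB SPL

Combined at 1.3 m: 10·log₁₀(10^(93.5/10)+10^(100.8/10)) = 101.54 dB SPL.
Then apply −20·log₁₀(14/1.3) = -20.64 dB → 80.9 dB SPL.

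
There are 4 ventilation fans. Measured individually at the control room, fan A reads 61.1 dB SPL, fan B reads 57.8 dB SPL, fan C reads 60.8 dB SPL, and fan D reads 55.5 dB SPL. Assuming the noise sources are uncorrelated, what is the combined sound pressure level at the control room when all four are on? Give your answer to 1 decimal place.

65.4 dB SPL

Uncorrelated sources add in intensity (power), not in dB.
L_total = 10·log₁₀(10^(61.1/10) + 10^(57.8/10) + 10^(60.8/10) + 10^(55.5/10)) = 10·log₁₀(3448000) = 65.4 dB SPL.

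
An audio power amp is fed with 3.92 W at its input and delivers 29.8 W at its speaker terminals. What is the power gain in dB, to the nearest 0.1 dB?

8.8 dB

Power ratio → dB uses the 10·log₁₀ form:
10·log₁₀(29.8/3.92) = 10·log₁₀(7.602) = 8.8 dB.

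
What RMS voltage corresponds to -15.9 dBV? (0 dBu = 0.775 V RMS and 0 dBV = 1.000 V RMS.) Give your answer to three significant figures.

0.160 V

V = 1.000 V × 10^(-15.9/20).
= 1.000 × 0.1603 = 0.160 V.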